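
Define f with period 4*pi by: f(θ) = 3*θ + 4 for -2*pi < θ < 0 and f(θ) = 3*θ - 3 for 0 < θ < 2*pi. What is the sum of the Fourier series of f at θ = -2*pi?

1/2

At θ = -2*pi the one-sided limits are f(-2*pi^-) = -3 + 6*pi and f(-2*pi^+) = 4 - 6*pi.
By Dirichlet's theorem the series converges to their average, [(-3 + 6*pi) + (4 - 6*pi)]/2 = 1/2.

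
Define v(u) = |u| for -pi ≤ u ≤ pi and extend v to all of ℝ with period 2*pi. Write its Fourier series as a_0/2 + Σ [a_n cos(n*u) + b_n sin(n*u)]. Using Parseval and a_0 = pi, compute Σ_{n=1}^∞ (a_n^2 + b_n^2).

pi**2/6

Parseval: a_0^2/2 + Σ_{n≥1} (a_n^2+b_n^2) = 1/pi ∫_{-pi}^{pi} v(u)^2 du = 2*pi**2/3.
Subtract a_0^2/2 = pi**2/2: Σ (a_n^2+b_n^2) = pi**2/6.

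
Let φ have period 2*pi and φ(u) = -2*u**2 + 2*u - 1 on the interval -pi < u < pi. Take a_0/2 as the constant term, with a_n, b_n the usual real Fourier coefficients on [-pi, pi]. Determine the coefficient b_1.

b_1 = 1/pi ∫_{-pi}^{pi} φ(u) sin(u) du.
Integrating by parts twice (tabular method), an antiderivative of (-2*u**2 + 2*u - 1) sin(u) is 2*u**2*cos(u) - 4*u*sin(u) - 2*u*cos(u) + 2*sin(u) - 3*cos(u); evaluating from -pi to pi: ∫_{-pi}^{pi} (-2*u**2 + 2*u - 1) sin(u) du = (-2*pi**2 + 3 + 2*pi) - (-2*pi**2 - 2*pi + 3) = 4*pi.
Hence b_1 = (1/pi)·(4*pi) = 4.

4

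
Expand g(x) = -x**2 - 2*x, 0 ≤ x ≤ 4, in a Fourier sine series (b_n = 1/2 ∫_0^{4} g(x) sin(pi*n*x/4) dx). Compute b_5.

16*(8 - 75*pi**2)/(125*pi**3)

b_5 = 1/2 ∫_0^{4} (-x**2 - 2*x) sin(5*pi*x/4) dx.
Integrating by parts twice (tabular method), an antiderivative of (-x**2 - 2*x) sin(5*pi*x/4) is 4*x**2*cos(5*pi*x/4)/(5*pi) - 32*x*sin(5*pi*x/4)/(25*pi**2) + 8*x*cos(5*pi*x/4)/(5*pi) - 32*sin(5*pi*x/4)/(25*pi**2) - 128*cos(5*pi*x/4)/(125*pi**3); evaluating from 0 to 4: ∫_{0}^{4} (-x**2 - 2*x) sin(5*pi*x/4) dx = (32*(4 - 75*pi**2)/(125*pi**3)) - (-128/(125*pi**3)) = 32*(8 - 75*pi**2)/(125*pi**3).
Hence b_5 = (1/2)·(32*(8 - 75*pi**2)/(125*pi**3)) = 16*(8 - 75*pi**2)/(125*pi**3).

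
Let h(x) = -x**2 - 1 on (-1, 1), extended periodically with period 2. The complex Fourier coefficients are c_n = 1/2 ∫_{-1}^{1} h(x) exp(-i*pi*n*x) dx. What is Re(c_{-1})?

2/pi**2

Since h is real-valued, Re(c_{-1}) = 1/2 ∫_{-1}^{1} h(x) cos(-pi*x) dx = a_{1}/2.
h is even and cos(-pi*x) is even, so the integrand is even: ∫_{-1}^{1} h(x) cos(-pi*x) dx = 2∫_0^{1} h(x) cos(-pi*x) dx.
Integrating by parts twice (tabular method), an antiderivative of (-x**2 - 1) cos(-pi*x) is -x**2*sin(pi*x)/pi - 2*x*cos(pi*x)/pi**2 - sin(pi*x)/pi + 2*sin(pi*x)/pi**3; evaluating from 0 to 1: ∫_{0}^{1} (-x**2 - 1) cos(-pi*x) dx = (2/pi**2) - (0) = 2/pi**2.
So ∫_{-1}^{1} h(x) cos(-pi*x) dx = 4/pi**2.
Hence Re(c_{-1}) = (1/2)·(4/pi**2) = 2/pi**2.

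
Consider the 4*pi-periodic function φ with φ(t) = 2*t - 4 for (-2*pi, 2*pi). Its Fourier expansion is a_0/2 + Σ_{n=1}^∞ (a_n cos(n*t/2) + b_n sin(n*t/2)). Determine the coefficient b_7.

8/7

b_7 = (1/(2*pi)) ∫_{-2*pi}^{2*pi} φ(t) sin(7*t/2) dt.
Integrating by parts (boundary term plus one more integral), an antiderivative of (2*t - 4) sin(7*t/2) is -4*t*cos(7*t/2)/7 + 8*sin(7*t/2)/49 + 8*cos(7*t/2)/7; evaluating from -2*pi to 2*pi: ∫_{-2*pi}^{2*pi} (2*t - 4) sin(7*t/2) dt = (-8/7 + 8*pi/7) - (-8*pi/7 - 8/7) = 16*pi/7.
Hence b_7 = (1/(2*pi))·(16*pi/7) = 8/7.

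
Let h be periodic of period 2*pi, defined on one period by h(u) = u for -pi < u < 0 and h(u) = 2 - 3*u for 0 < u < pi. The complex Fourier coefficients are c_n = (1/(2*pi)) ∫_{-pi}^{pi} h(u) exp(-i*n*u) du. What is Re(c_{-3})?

Since h is real-valued, Re(c_{-3}) = (1/(2*pi)) ∫_{-pi}^{pi} h(u) cos(-3*u) du = a_{3}/2.
Split the integral at the breakpoints.
Integrating by parts (boundary term plus one more integral), an antiderivative of (u) cos(-3*u) is u*sin(3*u)/3 + cos(3*u)/9; evaluating from -pi to 0: ∫_{-pi}^{0} (u) cos(-3*u) du = (1/9) - (-1/9) = 2/9.
Integrating by parts (boundary term plus one more integral), an antiderivative of (2 - 3*u) cos(-3*u) is -u*sin(3*u) + 2*sin(3*u)/3 - cos(3*u)/3; evaluating from 0 to pi: ∫_{0}^{pi} (2 - 3*u) cos(-3*u) du = (1/3) - (-1/3) = 2/3.
So ∫_{-pi}^{pi} h(u) cos(-3*u) du = 8/9.
Hence Re(c_{-3}) = (1/(2*pi))·(8/9) = 4/(9*pi).

4/(9*pi)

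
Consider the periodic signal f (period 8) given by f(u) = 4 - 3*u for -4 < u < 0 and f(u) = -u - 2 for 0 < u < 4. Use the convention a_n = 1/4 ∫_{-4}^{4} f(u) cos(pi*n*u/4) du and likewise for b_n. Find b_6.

b_6 = 1/4 ∫_{-4}^{4} f(u) sin(3*pi*u/2) du.
Split the integral at the breakpoints.
Integrating by parts (boundary term plus one more integral), an antiderivative of (4 - 3*u) sin(3*pi*u/2) is 2*u*cos(3*pi*u/2)/pi - 4*sin(3*pi*u/2)/(3*pi**2) - 8*cos(3*pi*u/2)/(3*pi); evaluating from -4 to 0: ∫_{-4}^{0} (4 - 3*u) sin(3*pi*u/2) du = (-8/(3*pi)) - (-32/(3*pi)) = 8/pi.
Integrating by parts (boundary term plus one more integral), an antiderivative of (-u - 2) sin(3*pi*u/2) is 2*u*cos(3*pi*u/2)/(3*pi) - 4*sin(3*pi*u/2)/(9*pi**2) + 4*cos(3*pi*u/2)/(3*pi); evaluating from 0 to 4: ∫_{0}^{4} (-u - 2) sin(3*pi*u/2) du = (4/pi) - (4/(3*pi)) = 8/(3*pi).
Summing the pieces and multiplying by (1/4) gives b_6 = 8/(3*pi).

8/(3*pi)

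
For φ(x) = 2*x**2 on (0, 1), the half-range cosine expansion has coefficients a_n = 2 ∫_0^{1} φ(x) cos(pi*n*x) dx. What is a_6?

a_6 = 2 ∫_0^{1} (2*x**2) cos(6*pi*x) dx.
Integrating by parts twice (tabular method), an antiderivative of (2*x**2) cos(6*pi*x) is x**2*sin(6*pi*x)/(3*pi) + x*cos(6*pi*x)/(9*pi**2) - sin(6*pi*x)/(54*pi**3); evaluating from 0 to 1: ∫_{0}^{1} (2*x**2) cos(6*pi*x) dx = (1/(9*pi**2)) - (0) = 1/(9*pi**2).
Hence a_6 = 2·(1/(9*pi**2)) = 2/(9*pi**2).

2/(9*pi**2)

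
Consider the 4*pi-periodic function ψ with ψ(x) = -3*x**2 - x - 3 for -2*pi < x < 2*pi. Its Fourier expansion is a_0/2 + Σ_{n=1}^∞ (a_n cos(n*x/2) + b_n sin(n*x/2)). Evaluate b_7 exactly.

b_7 = (1/(2*pi)) ∫_{-2*pi}^{2*pi} ψ(x) sin(7*x/2) dx.
Integrating by parts twice (tabular method), an antiderivative of (-3*x**2 - x - 3) sin(7*x/2) is 6*x**2*cos(7*x/2)/7 - 24*x*sin(7*x/2)/49 + 2*x*cos(7*x/2)/7 - 4*sin(7*x/2)/49 + 246*cos(7*x/2)/343; evaluating from -2*pi to 2*pi: ∫_{-2*pi}^{2*pi} (-3*x**2 - x - 3) sin(7*x/2) dx = (-24*pi**2/7 - 4*pi/7 - 246/343) - (-24*pi**2/7 - 246/343 + 4*pi/7) = -8*pi/7.
Hence b_7 = (1/(2*pi))·(-8*pi/7) = -4/7.

-4/7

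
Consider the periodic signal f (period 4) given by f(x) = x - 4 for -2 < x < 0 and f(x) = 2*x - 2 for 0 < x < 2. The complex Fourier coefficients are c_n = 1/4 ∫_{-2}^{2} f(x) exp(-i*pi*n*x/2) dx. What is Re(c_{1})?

-2/pi**2

Since f is real-valued, Re(c_{1}) = 1/4 ∫_{-2}^{2} f(x) cos(pi*x/2) dx = a_{1}/2.
Split the integral at the breakpoints.
Integrating by parts (boundary term plus one more integral), an antiderivative of (x - 4) cos(pi*x/2) is 2*x*sin(pi*x/2)/pi - 8*sin(pi*x/2)/pi + 4*cos(pi*x/2)/pi**2; evaluating from -2 to 0: ∫_{-2}^{0} (x - 4) cos(pi*x/2) dx = (4/pi**2) - (-4/pi**2) = 8/pi**2.
Integrating by parts (boundary term plus one more integral), an antiderivative of (2*x - 2) cos(pi*x/2) is 4*x*sin(pi*x/2)/pi - 4*sin(pi*x/2)/pi + 8*cos(pi*x/2)/pi**2; evaluating from 0 to 2: ∫_{0}^{2} (2*x - 2) cos(pi*x/2) dx = (-8/pi**2) - (8/pi**2) = -16/pi**2.
So ∫_{-2}^{2} f(x) cos(pi*x/2) dx = -8/pi**2.
Hence Re(c_{1}) = (1/4)·(-8/pi**2) = -2/pi**2.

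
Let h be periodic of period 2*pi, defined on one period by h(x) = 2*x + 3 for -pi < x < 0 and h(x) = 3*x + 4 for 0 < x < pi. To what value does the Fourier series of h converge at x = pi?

pi/2 + 7/2

At x = pi the one-sided limits are h(pi^-) = 4 + 3*pi and h(pi^+) = 3 - 2*pi.
By Dirichlet's theorem the series converges to their average, [(4 + 3*pi) + (3 - 2*pi)]/2 = pi/2 + 7/2.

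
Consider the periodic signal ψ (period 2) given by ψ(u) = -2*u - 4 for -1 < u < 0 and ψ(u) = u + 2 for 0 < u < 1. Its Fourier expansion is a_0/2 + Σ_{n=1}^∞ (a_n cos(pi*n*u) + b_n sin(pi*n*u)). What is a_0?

-1/2

a_0 = ∫_{-1}^{1} ψ(u) du = -1/2.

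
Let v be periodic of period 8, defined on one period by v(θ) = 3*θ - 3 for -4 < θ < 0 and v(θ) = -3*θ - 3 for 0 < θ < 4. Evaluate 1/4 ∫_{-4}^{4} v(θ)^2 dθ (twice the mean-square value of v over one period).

186

1/4 ∫_{-4}^{4} v(θ)^2 dθ = 1/4 · (744) = 186.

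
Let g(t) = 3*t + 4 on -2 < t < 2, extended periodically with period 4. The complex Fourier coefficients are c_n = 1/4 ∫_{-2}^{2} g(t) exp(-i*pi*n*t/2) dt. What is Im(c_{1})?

Since g is real-valued, Im(c_{1}) = -1/4 ∫_{-2}^{2} g(t) sin(pi*t/2) dt = -b_{1}/2.
Integrating by parts (boundary term plus one more integral), an antiderivative of (3*t + 4) sin(pi*t/2) is -6*t*cos(pi*t/2)/pi + 12*sin(pi*t/2)/pi**2 - 8*cos(pi*t/2)/pi; evaluating from -2 to 2: ∫_{-2}^{2} (3*t + 4) sin(pi*t/2) dt = (20/pi) - (-4/pi) = 24/pi.
Hence Im(c_{1}) = (-1/4)·(24/pi) = -6/pi.

-6/pi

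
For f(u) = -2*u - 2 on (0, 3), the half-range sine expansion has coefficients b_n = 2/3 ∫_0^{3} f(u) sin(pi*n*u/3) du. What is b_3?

-20/(3*pi)

b_3 = 2/3 ∫_0^{3} (-2*u - 2) sin(pi*u) du.
Integrating by parts (boundary term plus one more integral), an antiderivative of (-2*u - 2) sin(pi*u) is 2*u*cos(pi*u)/pi - 2*sin(pi*u)/pi**2 + 2*cos(pi*u)/pi; evaluating from 0 to 3: ∫_{0}^{3} (-2*u - 2) sin(pi*u) du = (-8/pi) - (2/pi) = -10/pi.
Hence b_3 = (2/3)·(-10/pi) = -20/(3*pi).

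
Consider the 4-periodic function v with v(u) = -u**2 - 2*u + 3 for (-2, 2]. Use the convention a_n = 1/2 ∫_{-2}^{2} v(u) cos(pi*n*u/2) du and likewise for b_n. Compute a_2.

a_2 = 1/2 ∫_{-2}^{2} v(u) cos(pi*u) du.
Integrating by parts twice (tabular method), an antiderivative of (-u**2 - 2*u + 3) cos(pi*u) is -u**2*sin(pi*u)/pi - 2*u*sin(pi*u)/pi - 2*u*cos(pi*u)/pi**2 + 2*sin(pi*u)/pi**3 + 3*sin(pi*u)/pi - 2*cos(pi*u)/pi**2; evaluating from -2 to 2: ∫_{-2}^{2} (-u**2 - 2*u + 3) cos(pi*u) du = (-6/pi**2) - (2/pi**2) = -8/pi**2.
Hence a_2 = (1/2)·(-8/pi**2) = -4/pi**2.

-4/pi**2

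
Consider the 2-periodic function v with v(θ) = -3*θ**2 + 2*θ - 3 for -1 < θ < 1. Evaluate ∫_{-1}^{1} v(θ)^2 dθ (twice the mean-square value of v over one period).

∫_{-1}^{1} v(θ)^2 dθ = 544/15.

544/15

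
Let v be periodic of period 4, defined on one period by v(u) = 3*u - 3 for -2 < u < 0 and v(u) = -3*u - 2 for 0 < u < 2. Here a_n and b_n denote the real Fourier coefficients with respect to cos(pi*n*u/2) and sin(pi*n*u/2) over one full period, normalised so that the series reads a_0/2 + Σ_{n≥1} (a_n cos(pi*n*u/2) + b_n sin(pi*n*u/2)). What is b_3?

b_3 = 1/2 ∫_{-2}^{2} v(u) sin(3*pi*u/2) du.
Split the integral at the breakpoints.
Integrating by parts (boundary term plus one more integral), an antiderivative of (3*u - 3) sin(3*pi*u/2) is -2*u*cos(3*pi*u/2)/pi + 4*sin(3*pi*u/2)/(3*pi**2) + 2*cos(3*pi*u/2)/pi; evaluating from -2 to 0: ∫_{-2}^{0} (3*u - 3) sin(3*pi*u/2) du = (2/pi) - (-6/pi) = 8/pi.
Integrating by parts (boundary term plus one more integral), an antiderivative of (-3*u - 2) sin(3*pi*u/2) is 2*u*cos(3*pi*u/2)/pi - 4*sin(3*pi*u/2)/(3*pi**2) + 4*cos(3*pi*u/2)/(3*pi); evaluating from 0 to 2: ∫_{0}^{2} (-3*u - 2) sin(3*pi*u/2) du = (-16/(3*pi)) - (4/(3*pi)) = -20/(3*pi).
Summing the pieces and multiplying by (1/2) gives b_3 = 2/(3*pi).

2/(3*pi)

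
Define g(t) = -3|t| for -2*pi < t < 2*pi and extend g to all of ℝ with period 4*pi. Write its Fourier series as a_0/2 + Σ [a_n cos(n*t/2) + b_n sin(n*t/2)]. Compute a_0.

a_0 = (1/(2*pi)) ∫_{-2*pi}^{2*pi} g(t) dt = (1/(2*pi)) · (-12*pi**2) = -6*pi.

-6*pi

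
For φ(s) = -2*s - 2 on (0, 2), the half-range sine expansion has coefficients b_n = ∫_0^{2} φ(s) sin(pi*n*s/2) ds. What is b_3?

b_3 = ∫_0^{2} (-2*s - 2) sin(3*pi*s/2) ds.
Integrating by parts (boundary term plus one more integral), an antiderivative of (-2*s - 2) sin(3*pi*s/2) is 4*s*cos(3*pi*s/2)/(3*pi) - 8*sin(3*pi*s/2)/(9*pi**2) + 4*cos(3*pi*s/2)/(3*pi); evaluating from 0 to 2: ∫_{0}^{2} (-2*s - 2) sin(3*pi*s/2) ds = (-4/pi) - (4/(3*pi)) = -16/(3*pi).
Hence b_3 = -16/(3*pi).

-16/(3*pi)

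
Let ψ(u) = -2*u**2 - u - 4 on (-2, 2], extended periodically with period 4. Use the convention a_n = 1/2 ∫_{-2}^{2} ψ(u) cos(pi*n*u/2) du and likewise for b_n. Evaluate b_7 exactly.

b_7 = 1/2 ∫_{-2}^{2} ψ(u) sin(7*pi*u/2) du.
Integrating by parts twice (tabular method), an antiderivative of (-2*u**2 - u - 4) sin(7*pi*u/2) is 4*u**2*cos(7*pi*u/2)/(7*pi) - 16*u*sin(7*pi*u/2)/(49*pi**2) + 2*u*cos(7*pi*u/2)/(7*pi) - 4*sin(7*pi*u/2)/(49*pi**2) - 32*cos(7*pi*u/2)/(343*pi**3) + 8*cos(7*pi*u/2)/(7*pi); evaluating from -2 to 2: ∫_{-2}^{2} (-2*u**2 - u - 4) sin(7*pi*u/2) du = (-4/pi + 32/(343*pi**3)) - (4*(8 - 245*pi**2)/(343*pi**3)) = -8/(7*pi).
Hence b_7 = (1/2)·(-8/(7*pi)) = -4/(7*pi).

-4/(7*pi)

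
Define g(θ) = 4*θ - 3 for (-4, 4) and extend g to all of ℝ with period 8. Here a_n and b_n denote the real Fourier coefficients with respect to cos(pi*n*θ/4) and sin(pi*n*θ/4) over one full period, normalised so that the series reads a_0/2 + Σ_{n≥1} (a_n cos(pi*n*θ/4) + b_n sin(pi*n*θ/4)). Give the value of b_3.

32/(3*pi)

b_3 = 1/4 ∫_{-4}^{4} g(θ) sin(3*pi*θ/4) dθ.
Integrating by parts (boundary term plus one more integral), an antiderivative of (4*θ - 3) sin(3*pi*θ/4) is -16*θ*cos(3*pi*θ/4)/(3*pi) + 64*sin(3*pi*θ/4)/(9*pi**2) + 4*cos(3*pi*θ/4)/pi; evaluating from -4 to 4: ∫_{-4}^{4} (4*θ - 3) sin(3*pi*θ/4) dθ = (52/(3*pi)) - (-76/(3*pi)) = 128/(3*pi).
Hence b_3 = (1/4)·(128/(3*pi)) = 32/(3*pi).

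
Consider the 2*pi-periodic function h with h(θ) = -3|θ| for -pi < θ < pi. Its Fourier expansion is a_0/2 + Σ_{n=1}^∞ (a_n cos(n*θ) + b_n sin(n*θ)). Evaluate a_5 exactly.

a_5 = 1/pi ∫_{-pi}^{pi} h(θ) cos(5*θ) dθ.
h is even and cos(5*θ) is even, so the integrand is even and a_5 = 2/pi ∫_0^{pi} h(θ) cos(5*θ) dθ.
Integrating by parts (boundary term plus one more integral), an antiderivative of (-3*θ) cos(5*θ) is -3*θ*sin(5*θ)/5 - 3*cos(5*θ)/25; evaluating from 0 to pi: ∫_{0}^{pi} (-3*θ) cos(5*θ) dθ = (3/25) - (-3/25) = 6/25.
Hence a_5 = (2/pi)·(6/25) = 12/(25*pi).

12/(25*pi)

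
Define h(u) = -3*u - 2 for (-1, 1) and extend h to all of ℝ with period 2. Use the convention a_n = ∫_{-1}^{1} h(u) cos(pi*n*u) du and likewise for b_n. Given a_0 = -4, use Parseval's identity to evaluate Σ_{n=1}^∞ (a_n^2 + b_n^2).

Parseval: a_0^2/2 + Σ_{n≥1} (a_n^2+b_n^2) = ∫_{-1}^{1} h(u)^2 du = 14.
Subtract a_0^2/2 = 8: Σ (a_n^2+b_n^2) = 6.

6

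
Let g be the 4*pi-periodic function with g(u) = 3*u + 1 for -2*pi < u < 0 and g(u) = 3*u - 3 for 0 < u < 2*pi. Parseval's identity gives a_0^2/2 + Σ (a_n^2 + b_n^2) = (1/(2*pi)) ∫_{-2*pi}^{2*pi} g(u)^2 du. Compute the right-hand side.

-24*pi + 10 + 24*pi**2

(1/(2*pi)) ∫_{-2*pi}^{2*pi} g(u)^2 du = (1/(2*pi)) · (4*pi*(-12*pi + 5 + 12*pi**2)) = -24*pi + 10 + 24*pi**2.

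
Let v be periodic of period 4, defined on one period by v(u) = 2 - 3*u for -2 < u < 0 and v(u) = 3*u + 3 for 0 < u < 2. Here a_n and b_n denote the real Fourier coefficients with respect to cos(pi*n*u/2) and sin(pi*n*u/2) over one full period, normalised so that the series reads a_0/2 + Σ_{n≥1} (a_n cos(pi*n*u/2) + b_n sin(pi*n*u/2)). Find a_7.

a_7 = 1/2 ∫_{-2}^{2} v(u) cos(7*pi*u/2) du.
Split the integral at the breakpoints.
Integrating by parts (boundary term plus one more integral), an antiderivative of (2 - 3*u) cos(7*pi*u/2) is -6*u*sin(7*pi*u/2)/(7*pi) + 4*sin(7*pi*u/2)/(7*pi) - 12*cos(7*pi*u/2)/(49*pi**2); evaluating from -2 to 0: ∫_{-2}^{0} (2 - 3*u) cos(7*pi*u/2) du = (-12/(49*pi**2)) - (12/(49*pi**2)) = -24/(49*pi**2).
Integrating by parts (boundary term plus one more integral), an antiderivative of (3*u + 3) cos(7*pi*u/2) is 6*u*sin(7*pi*u/2)/(7*pi) + 6*sin(7*pi*u/2)/(7*pi) + 12*cos(7*pi*u/2)/(49*pi**2); evaluating from 0 to 2: ∫_{0}^{2} (3*u + 3) cos(7*pi*u/2) du = (-12/(49*pi**2)) - (12/(49*pi**2)) = -24/(49*pi**2).
Summing the pieces and multiplying by (1/2) gives a_7 = -24/(49*pi**2).

-24/(49*pi**2)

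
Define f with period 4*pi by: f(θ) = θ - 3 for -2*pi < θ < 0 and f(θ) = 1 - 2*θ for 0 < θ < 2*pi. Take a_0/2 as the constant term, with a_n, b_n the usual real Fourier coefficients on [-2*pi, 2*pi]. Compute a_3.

4/(3*pi)

a_3 = (1/(2*pi)) ∫_{-2*pi}^{2*pi} f(θ) cos(3*θ/2) dθ.
Split the integral at the breakpoints.
Integrating by parts (boundary term plus one more integral), an antiderivative of (θ - 3) cos(3*θ/2) is 2*θ*sin(3*θ/2)/3 - 2*sin(3*θ/2) + 4*cos(3*θ/2)/9; evaluating from -2*pi to 0: ∫_{-2*pi}^{0} (θ - 3) cos(3*θ/2) dθ = (4/9) - (-4/9) = 8/9.
Integrating by parts (boundary term plus one more integral), an antiderivative of (1 - 2*θ) cos(3*θ/2) is -4*θ*sin(3*θ/2)/3 + 2*sin(3*θ/2)/3 - 8*cos(3*θ/2)/9; evaluating from 0 to 2*pi: ∫_{0}^{2*pi} (1 - 2*θ) cos(3*θ/2) dθ = (8/9) - (-8/9) = 16/9.
Summing the pieces and multiplying by (1/(2*pi)) gives a_3 = 4/(3*pi).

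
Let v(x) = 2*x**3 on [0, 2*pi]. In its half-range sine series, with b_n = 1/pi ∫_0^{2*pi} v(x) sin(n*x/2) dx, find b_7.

b_7 = 1/pi ∫_0^{2*pi} (2*x**3) sin(7*x/2) dx.
Integrating by parts three times (tabular method), an antiderivative of (2*x**3) sin(7*x/2) is -4*x**3*cos(7*x/2)/7 + 24*x**2*sin(7*x/2)/49 + 96*x*cos(7*x/2)/343 - 192*sin(7*x/2)/2401; evaluating from 0 to 2*pi: ∫_{0}^{2*pi} (2*x**3) sin(7*x/2) dx = (32*pi*(-6 + 49*pi**2)/343) - (0) = 32*pi*(-6 + 49*pi**2)/343.
Hence b_7 = (1/pi)·(32*pi*(-6 + 49*pi**2)/343) = -192/343 + 32*pi**2/7.

-192/343 + 32*pi**2/7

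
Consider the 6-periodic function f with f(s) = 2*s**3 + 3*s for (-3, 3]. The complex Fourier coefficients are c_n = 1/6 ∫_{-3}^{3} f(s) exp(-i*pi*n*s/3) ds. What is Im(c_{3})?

Since f is real-valued, Im(c_{3}) = -1/6 ∫_{-3}^{3} f(s) sin(pi*s) ds = -b_{3}/2.
f is odd and sin(pi*s) is odd, so the integrand is even: ∫_{-3}^{3} f(s) sin(pi*s) ds = 2∫_0^{3} f(s) sin(pi*s) ds.
Integrating by parts three times (tabular method), an antiderivative of (2*s**3 + 3*s) sin(pi*s) is -2*s**3*cos(pi*s)/pi + 6*s**2*sin(pi*s)/pi**2 - 3*s*cos(pi*s)/pi + 12*s*cos(pi*s)/pi**3 - 12*sin(pi*s)/pi**4 + 3*sin(pi*s)/pi**2; evaluating from 0 to 3: ∫_{0}^{3} (2*s**3 + 3*s) sin(pi*s) ds = (-36/pi**3 + 63/pi) - (0) = -36/pi**3 + 63/pi.
So ∫_{-3}^{3} f(s) sin(pi*s) ds = -72/pi**3 + 126/pi.
Hence Im(c_{3}) = (-1/6)·(-72/pi**3 + 126/pi) = -21/pi + 12/pi**3.

-21/pi + 12/pi**3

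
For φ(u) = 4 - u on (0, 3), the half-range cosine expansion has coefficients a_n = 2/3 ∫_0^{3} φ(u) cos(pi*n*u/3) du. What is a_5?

a_5 = 2/3 ∫_0^{3} (4 - u) cos(5*pi*u/3) du.
Integrating by parts (boundary term plus one more integral), an antiderivative of (4 - u) cos(5*pi*u/3) is -3*u*sin(5*pi*u/3)/(5*pi) + 12*sin(5*pi*u/3)/(5*pi) - 9*cos(5*pi*u/3)/(25*pi**2); evaluating from 0 to 3: ∫_{0}^{3} (4 - u) cos(5*pi*u/3) du = (9/(25*pi**2)) - (-9/(25*pi**2)) = 18/(25*pi**2).
Hence a_5 = (2/3)·(18/(25*pi**2)) = 12/(25*pi**2).

12/(25*pi**2)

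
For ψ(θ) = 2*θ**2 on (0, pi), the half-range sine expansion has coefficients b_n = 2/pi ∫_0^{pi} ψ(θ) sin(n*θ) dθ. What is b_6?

-2*pi/3

b_6 = 2/pi ∫_0^{pi} (2*θ**2) sin(6*θ) dθ.
Integrating by parts twice (tabular method), an antiderivative of (2*θ**2) sin(6*θ) is -θ**2*cos(6*θ)/3 + θ*sin(6*θ)/9 + cos(6*θ)/54; evaluating from 0 to pi: ∫_{0}^{pi} (2*θ**2) sin(6*θ) dθ = (1/54 - pi**2/3) - (1/54) = -pi**2/3.
Hence b_6 = (2/pi)·(-pi**2/3) = -2*pi/3.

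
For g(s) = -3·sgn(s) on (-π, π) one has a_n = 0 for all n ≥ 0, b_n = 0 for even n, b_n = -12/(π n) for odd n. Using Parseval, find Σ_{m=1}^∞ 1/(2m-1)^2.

pi**2/8

Parseval: Σ b_n^2 = (1/π) ∫_{-π}^{π} g(s)^2 ds = 18.
Only odd n contribute, with b_n^2 = 144/(π^2 n^2), so Σ_{m≥1} 1/(2m-1)^2 = π^2·(18)/144 = pi**2/8.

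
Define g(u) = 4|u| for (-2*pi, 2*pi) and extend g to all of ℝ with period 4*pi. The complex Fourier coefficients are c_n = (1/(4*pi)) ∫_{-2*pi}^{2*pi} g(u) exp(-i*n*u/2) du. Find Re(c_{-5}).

Since g is real-valued, Re(c_{-5}) = (1/(4*pi)) ∫_{-2*pi}^{2*pi} g(u) cos(-5*u/2) du = a_{5}/2.
g is even and cos(-5*u/2) is even, so the integrand is even: ∫_{-2*pi}^{2*pi} g(u) cos(-5*u/2) du = 2∫_0^{2*pi} g(u) cos(-5*u/2) du.
Integrating by parts (boundary term plus one more integral), an antiderivative of (4*u) cos(-5*u/2) is 8*u*sin(5*u/2)/5 + 16*cos(5*u/2)/25; evaluating from 0 to 2*pi: ∫_{0}^{2*pi} (4*u) cos(-5*u/2) du = (-16/25) - (16/25) = -32/25.
So ∫_{-2*pi}^{2*pi} g(u) cos(-5*u/2) du = -64/25.
Hence Re(c_{-5}) = (1/(4*pi))·(-64/25) = -16/(25*pi).

-16/(25*pi)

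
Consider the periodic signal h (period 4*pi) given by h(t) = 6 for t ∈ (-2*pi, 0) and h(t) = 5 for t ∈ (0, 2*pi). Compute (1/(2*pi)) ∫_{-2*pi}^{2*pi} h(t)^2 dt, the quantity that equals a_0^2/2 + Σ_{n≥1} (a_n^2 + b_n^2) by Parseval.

61

(1/(2*pi)) ∫_{-2*pi}^{2*pi} h(t)^2 dt = (1/(2*pi)) · (122*pi) = 61.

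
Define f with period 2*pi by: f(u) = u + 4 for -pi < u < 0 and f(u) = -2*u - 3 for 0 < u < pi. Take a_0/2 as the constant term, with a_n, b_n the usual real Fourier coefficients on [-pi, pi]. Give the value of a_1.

6/pi

a_1 = 1/pi ∫_{-pi}^{pi} f(u) cos(u) du.
Split the integral at the breakpoints.
Integrating by parts (boundary term plus one more integral), an antiderivative of (u + 4) cos(u) is u*sin(u) + 4*sin(u) + cos(u); evaluating from -pi to 0: ∫_{-pi}^{0} (u + 4) cos(u) du = (1) - (-1) = 2.
Integrating by parts (boundary term plus one more integral), an antiderivative of (-2*u - 3) cos(u) is -2*u*sin(u) - 3*sin(u) - 2*cos(u); evaluating from 0 to pi: ∫_{0}^{pi} (-2*u - 3) cos(u) du = (2) - (-2) = 4.
Summing the pieces and multiplying by (1/pi) gives a_1 = 6/pi.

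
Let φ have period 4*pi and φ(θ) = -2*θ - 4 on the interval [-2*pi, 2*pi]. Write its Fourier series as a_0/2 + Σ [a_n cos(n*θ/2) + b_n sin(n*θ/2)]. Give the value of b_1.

-8

b_1 = (1/(2*pi)) ∫_{-2*pi}^{2*pi} φ(θ) sin(θ/2) dθ.
Integrating by parts (boundary term plus one more integral), an antiderivative of (-2*θ - 4) sin(θ/2) is 4*θ*cos(θ/2) - 8*sin(θ/2) + 8*cos(θ/2); evaluating from -2*pi to 2*pi: ∫_{-2*pi}^{2*pi} (-2*θ - 4) sin(θ/2) dθ = (-8*pi - 8) - (-8 + 8*pi) = -16*pi.
Hence b_1 = (1/(2*pi))·(-16*pi) = -8.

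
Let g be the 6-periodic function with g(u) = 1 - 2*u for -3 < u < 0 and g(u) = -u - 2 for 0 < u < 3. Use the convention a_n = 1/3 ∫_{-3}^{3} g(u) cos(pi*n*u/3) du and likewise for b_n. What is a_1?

a_1 = 1/3 ∫_{-3}^{3} g(u) cos(pi*u/3) du.
Split the integral at the breakpoints.
Integrating by parts (boundary term plus one more integral), an antiderivative of (1 - 2*u) cos(pi*u/3) is -6*u*sin(pi*u/3)/pi + 3*sin(pi*u/3)/pi - 18*cos(pi*u/3)/pi**2; evaluating from -3 to 0: ∫_{-3}^{0} (1 - 2*u) cos(pi*u/3) du = (-18/pi**2) - (18/pi**2) = -36/pi**2.
Integrating by parts (boundary term plus one more integral), an antiderivative of (-u - 2) cos(pi*u/3) is -3*u*sin(pi*u/3)/pi - 6*sin(pi*u/3)/pi - 9*cos(pi*u/3)/pi**2; evaluating from 0 to 3: ∫_{0}^{3} (-u - 2) cos(pi*u/3) du = (9/pi**2) - (-9/pi**2) = 18/pi**2.
Summing the pieces and multiplying by (1/3) gives a_1 = -6/pi**2.

-6/pi**2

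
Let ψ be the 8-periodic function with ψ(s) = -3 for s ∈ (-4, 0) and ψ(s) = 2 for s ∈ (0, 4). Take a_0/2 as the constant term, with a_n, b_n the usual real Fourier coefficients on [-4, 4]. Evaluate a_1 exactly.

a_1 = 1/4 ∫_{-4}^{4} ψ(s) cos(pi*s/4) ds.
Split the integral at the breakpoints.
Directly, an antiderivative of (-3) cos(pi*s/4) is -12*sin(pi*s/4)/pi; evaluating from -4 to 0: ∫_{-4}^{0} (-3) cos(pi*s/4) ds = (0) - (0) = 0.
Directly, an antiderivative of (2) cos(pi*s/4) is 8*sin(pi*s/4)/pi; evaluating from 0 to 4: ∫_{0}^{4} (2) cos(pi*s/4) ds = (0) - (0) = 0.
Summing the pieces and multiplying by (1/4) gives a_1 = 0.

0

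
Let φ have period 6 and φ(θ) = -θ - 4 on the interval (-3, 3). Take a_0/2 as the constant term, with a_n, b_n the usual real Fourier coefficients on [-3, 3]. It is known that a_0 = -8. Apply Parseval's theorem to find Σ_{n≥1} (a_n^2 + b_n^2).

Parseval: a_0^2/2 + Σ_{n≥1} (a_n^2+b_n^2) = 1/3 ∫_{-3}^{3} φ(θ)^2 dθ = 38.
Subtract a_0^2/2 = 32: Σ (a_n^2+b_n^2) = 6.

6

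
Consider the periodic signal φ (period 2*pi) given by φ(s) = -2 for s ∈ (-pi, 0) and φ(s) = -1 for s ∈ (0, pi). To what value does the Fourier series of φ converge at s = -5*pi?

-3/2

s = -5*pi differs from s = -pi by -2 full period(s), and the series is 2*pi-periodic.
At s = -pi the one-sided limits are φ(-pi^-) = -1 and φ(-pi^+) = -2.
By Dirichlet's theorem the series converges to their average, [(-1) + (-2)]/2 = -3/2.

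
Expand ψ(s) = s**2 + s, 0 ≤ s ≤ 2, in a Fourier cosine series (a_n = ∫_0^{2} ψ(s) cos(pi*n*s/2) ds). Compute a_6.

a_6 = ∫_0^{2} (s**2 + s) cos(3*pi*s) ds.
Integrating by parts twice (tabular method), an antiderivative of (s**2 + s) cos(3*pi*s) is s**2*sin(3*pi*s)/(3*pi) + s*sin(3*pi*s)/(3*pi) + 2*s*cos(3*pi*s)/(9*pi**2) - 2*sin(3*pi*s)/(27*pi**3) + cos(3*pi*s)/(9*pi**2); evaluating from 0 to 2: ∫_{0}^{2} (s**2 + s) cos(3*pi*s) ds = (5/(9*pi**2)) - (1/(9*pi**2)) = 4/(9*pi**2).
Hence a_6 = 4/(9*pi**2).

4/(9*pi**2)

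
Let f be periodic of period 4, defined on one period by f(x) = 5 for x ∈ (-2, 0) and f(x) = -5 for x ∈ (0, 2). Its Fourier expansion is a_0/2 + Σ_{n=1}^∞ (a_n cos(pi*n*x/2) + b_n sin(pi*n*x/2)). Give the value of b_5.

-4/pi

b_5 = 1/2 ∫_{-2}^{2} f(x) sin(5*pi*x/2) dx.
f is odd and sin(5*pi*x/2) is odd, so the integrand is even and b_5 = ∫_0^{2} f(x) sin(5*pi*x/2) dx.
Directly, an antiderivative of (-5) sin(5*pi*x/2) is 2*cos(5*pi*x/2)/pi; evaluating from 0 to 2: ∫_{0}^{2} (-5) sin(5*pi*x/2) dx = (-2/pi) - (2/pi) = -4/pi.
Hence b_5 = -4/pi.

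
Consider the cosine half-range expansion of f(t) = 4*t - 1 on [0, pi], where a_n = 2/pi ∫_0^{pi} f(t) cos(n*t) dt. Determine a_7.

a_7 = 2/pi ∫_0^{pi} (4*t - 1) cos(7*t) dt.
Integrating by parts (boundary term plus one more integral), an antiderivative of (4*t - 1) cos(7*t) is 4*t*sin(7*t)/7 - sin(7*t)/7 + 4*cos(7*t)/49; evaluating from 0 to pi: ∫_{0}^{pi} (4*t - 1) cos(7*t) dt = (-4/49) - (4/49) = -8/49.
Hence a_7 = (2/pi)·(-8/49) = -16/(49*pi).

-16/(49*pi)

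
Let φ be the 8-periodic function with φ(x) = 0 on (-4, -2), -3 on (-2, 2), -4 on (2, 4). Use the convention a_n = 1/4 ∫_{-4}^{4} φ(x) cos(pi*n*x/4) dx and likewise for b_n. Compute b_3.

-4/(3*pi)

b_3 = 1/4 ∫_{-4}^{4} φ(x) sin(3*pi*x/4) dx.
Split the integral at the breakpoints.
∫_{-4}^{-2} (0) sin(3*pi*x/4) dx = 0.
Directly, an antiderivative of (-3) sin(3*pi*x/4) is 4*cos(3*pi*x/4)/pi; evaluating from -2 to 2: ∫_{-2}^{2} (-3) sin(3*pi*x/4) dx = (0) - (0) = 0.
Directly, an antiderivative of (-4) sin(3*pi*x/4) is 16*cos(3*pi*x/4)/(3*pi); evaluating from 2 to 4: ∫_{2}^{4} (-4) sin(3*pi*x/4) dx = (-16/(3*pi)) - (0) = -16/(3*pi).
Summing the pieces and multiplying by (1/4) gives b_3 = -4/(3*pi).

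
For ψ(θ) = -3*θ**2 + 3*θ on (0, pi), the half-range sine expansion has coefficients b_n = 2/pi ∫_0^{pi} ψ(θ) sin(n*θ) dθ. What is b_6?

b_6 = 2/pi ∫_0^{pi} (-3*θ**2 + 3*θ) sin(6*θ) dθ.
Integrating by parts twice (tabular method), an antiderivative of (-3*θ**2 + 3*θ) sin(6*θ) is θ**2*cos(6*θ)/2 - θ*sin(6*θ)/6 - θ*cos(6*θ)/2 + sin(6*θ)/12 - cos(6*θ)/36; evaluating from 0 to pi: ∫_{0}^{pi} (-3*θ**2 + 3*θ) sin(6*θ) dθ = (-pi/2 - 1/36 + pi**2/2) - (-1/36) = pi*(-1 + pi)/2.
Hence b_6 = (2/pi)·(pi*(-1 + pi)/2) = -1 + pi.

-1 + pi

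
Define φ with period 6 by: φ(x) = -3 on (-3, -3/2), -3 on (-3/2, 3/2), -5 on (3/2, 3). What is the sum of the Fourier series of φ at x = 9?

-4

x = 9 differs from x = 3 by 1 full period(s), and the series is 6-periodic.
At x = 3 the one-sided limits are φ(3^-) = -5 and φ(3^+) = -3.
By Dirichlet's theorem the series converges to their average, [(-5) + (-3)]/2 = -4.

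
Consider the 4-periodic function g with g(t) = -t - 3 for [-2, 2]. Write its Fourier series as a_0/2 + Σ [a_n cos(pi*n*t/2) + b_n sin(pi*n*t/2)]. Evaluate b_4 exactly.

1/pi

b_4 = 1/2 ∫_{-2}^{2} g(t) sin(2*pi*t) dt.
Integrating by parts (boundary term plus one more integral), an antiderivative of (-t - 3) sin(2*pi*t) is t*cos(2*pi*t)/(2*pi) - sin(2*pi*t)/(4*pi**2) + 3*cos(2*pi*t)/(2*pi); evaluating from -2 to 2: ∫_{-2}^{2} (-t - 3) sin(2*pi*t) dt = (5/(2*pi)) - (1/(2*pi)) = 2/pi.
Hence b_4 = (1/2)·(2/pi) = 1/pi.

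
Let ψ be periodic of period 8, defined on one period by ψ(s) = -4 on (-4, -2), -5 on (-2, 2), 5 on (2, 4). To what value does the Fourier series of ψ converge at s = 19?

s = 19 differs from s = 3 by 2 full period(s), and the series is 8-periodic.
ψ is continuous at s = 3 with value 5, so the series converges to 5 there.

5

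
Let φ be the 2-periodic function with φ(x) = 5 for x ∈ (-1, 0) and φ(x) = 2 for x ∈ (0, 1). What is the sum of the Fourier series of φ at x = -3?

7/2

x = -3 differs from x = 1 by -2 full period(s), and the series is 2-periodic.
At x = 1 the one-sided limits are φ(1^-) = 2 and φ(1^+) = 5.
By Dirichlet's theorem the series converges to their average, [(2) + (5)]/2 = 7/2.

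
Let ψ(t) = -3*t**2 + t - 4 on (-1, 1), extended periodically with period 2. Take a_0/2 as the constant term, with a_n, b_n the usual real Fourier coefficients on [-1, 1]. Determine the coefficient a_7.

12/(49*pi**2)

a_7 = ∫_{-1}^{1} ψ(t) cos(7*pi*t) dt.
Integrating by parts twice (tabular method), an antiderivative of (-3*t**2 + t - 4) cos(7*pi*t) is -3*t**2*sin(7*pi*t)/(7*pi) + t*sin(7*pi*t)/(7*pi) - 6*t*cos(7*pi*t)/(49*pi**2) - 4*sin(7*pi*t)/(7*pi) + 6*sin(7*pi*t)/(343*pi**3) + cos(7*pi*t)/(49*pi**2); evaluating from -1 to 1: ∫_{-1}^{1} (-3*t**2 + t - 4) cos(7*pi*t) dt = (5/(49*pi**2)) - (-1/(7*pi**2)) = 12/(49*pi**2).
Hence a_7 = 12/(49*pi**2).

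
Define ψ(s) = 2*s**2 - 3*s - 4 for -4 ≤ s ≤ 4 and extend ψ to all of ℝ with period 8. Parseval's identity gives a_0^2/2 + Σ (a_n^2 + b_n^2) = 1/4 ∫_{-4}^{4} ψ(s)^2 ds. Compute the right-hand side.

1/4 ∫_{-4}^{4} ψ(s)^2 ds = 1/4 · (22016/15) = 5504/15.

5504/15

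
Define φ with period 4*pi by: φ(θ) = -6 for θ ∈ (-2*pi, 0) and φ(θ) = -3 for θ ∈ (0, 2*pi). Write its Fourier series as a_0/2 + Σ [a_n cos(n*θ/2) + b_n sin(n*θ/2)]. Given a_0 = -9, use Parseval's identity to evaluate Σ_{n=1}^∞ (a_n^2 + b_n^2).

9/2

Parseval: a_0^2/2 + Σ_{n≥1} (a_n^2+b_n^2) = (1/(2*pi)) ∫_{-2*pi}^{2*pi} φ(θ)^2 dθ = 45.
Subtract a_0^2/2 = 81/2: Σ (a_n^2+b_n^2) = 9/2.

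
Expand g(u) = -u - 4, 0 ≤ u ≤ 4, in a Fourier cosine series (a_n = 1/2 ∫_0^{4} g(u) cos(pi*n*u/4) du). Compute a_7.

16/(49*pi**2)

a_7 = 1/2 ∫_0^{4} (-u - 4) cos(7*pi*u/4) du.
Integrating by parts (boundary term plus one more integral), an antiderivative of (-u - 4) cos(7*pi*u/4) is -4*u*sin(7*pi*u/4)/(7*pi) - 16*sin(7*pi*u/4)/(7*pi) - 16*cos(7*pi*u/4)/(49*pi**2); evaluating from 0 to 4: ∫_{0}^{4} (-u - 4) cos(7*pi*u/4) du = (16/(49*pi**2)) - (-16/(49*pi**2)) = 32/(49*pi**2).
Hence a_7 = (1/2)·(32/(49*pi**2)) = 16/(49*pi**2).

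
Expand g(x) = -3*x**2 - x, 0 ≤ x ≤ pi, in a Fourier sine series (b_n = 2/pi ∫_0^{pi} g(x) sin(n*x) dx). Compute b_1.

b_1 = 2/pi ∫_0^{pi} (-3*x**2 - x) sin(x) dx.
Integrating by parts twice (tabular method), an antiderivative of (-3*x**2 - x) sin(x) is 3*x**2*cos(x) - 6*x*sin(x) + x*cos(x) - sin(x) - 6*cos(x); evaluating from 0 to pi: ∫_{0}^{pi} (-3*x**2 - x) sin(x) dx = (-3*pi**2 - pi + 6) - (-6) = -3*pi**2 - pi + 12.
Hence b_1 = (2/pi)·(-3*pi**2 - pi + 12) = -6*pi - 2 + 24/pi.

-6*pi - 2 + 24/pi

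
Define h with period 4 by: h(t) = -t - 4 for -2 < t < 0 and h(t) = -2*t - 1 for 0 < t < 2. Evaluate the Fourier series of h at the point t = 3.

-3

t = 3 differs from t = -1 by 1 full period(s), and the series is 4-periodic.
h is continuous at t = -1 with value -3, so the series converges to -3 there.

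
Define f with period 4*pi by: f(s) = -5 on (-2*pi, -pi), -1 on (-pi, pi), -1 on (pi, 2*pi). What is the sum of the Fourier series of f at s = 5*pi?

-1

s = 5*pi differs from s = pi by 1 full period(s), and the series is 4*pi-periodic.
f is continuous at s = pi with value -1, so the series converges to -1 there.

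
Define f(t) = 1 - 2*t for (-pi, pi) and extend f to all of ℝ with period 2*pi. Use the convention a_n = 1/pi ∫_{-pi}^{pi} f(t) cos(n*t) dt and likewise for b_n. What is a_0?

2

a_0 = 1/pi ∫_{-pi}^{pi} f(t) dt = 1/pi · (2*pi) = 2.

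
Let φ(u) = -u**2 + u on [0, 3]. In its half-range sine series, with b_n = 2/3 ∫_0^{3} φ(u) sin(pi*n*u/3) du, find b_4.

3/pi

b_4 = 2/3 ∫_0^{3} (-u**2 + u) sin(4*pi*u/3) du.
Integrating by parts twice (tabular method), an antiderivative of (-u**2 + u) sin(4*pi*u/3) is 3*u**2*cos(4*pi*u/3)/(4*pi) - 9*u*sin(4*pi*u/3)/(8*pi**2) - 3*u*cos(4*pi*u/3)/(4*pi) + 9*sin(4*pi*u/3)/(16*pi**2) - 27*cos(4*pi*u/3)/(32*pi**3); evaluating from 0 to 3: ∫_{0}^{3} (-u**2 + u) sin(4*pi*u/3) du = (9*(-3 + 16*pi**2)/(32*pi**3)) - (-27/(32*pi**3)) = 9/(2*pi).
Hence b_4 = (2/3)·(9/(2*pi)) = 3/pi.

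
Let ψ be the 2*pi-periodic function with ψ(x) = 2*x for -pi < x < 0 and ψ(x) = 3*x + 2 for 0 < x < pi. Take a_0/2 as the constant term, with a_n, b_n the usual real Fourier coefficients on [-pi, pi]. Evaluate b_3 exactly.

b_3 = 1/pi ∫_{-pi}^{pi} ψ(x) sin(3*x) dx.
Split the integral at the breakpoints.
Integrating by parts (boundary term plus one more integral), an antiderivative of (2*x) sin(3*x) is -2*x*cos(3*x)/3 + 2*sin(3*x)/9; evaluating from -pi to 0: ∫_{-pi}^{0} (2*x) sin(3*x) dx = (0) - (-2*pi/3) = 2*pi/3.
Integrating by parts (boundary term plus one more integral), an antiderivative of (3*x + 2) sin(3*x) is -x*cos(3*x) + sin(3*x)/3 - 2*cos(3*x)/3; evaluating from 0 to pi: ∫_{0}^{pi} (3*x + 2) sin(3*x) dx = (2/3 + pi) - (-2/3) = 4/3 + pi.
Summing the pieces and multiplying by (1/pi) gives b_3 = (4 + 5*pi)/(3*pi).

(4 + 5*pi)/(3*pi)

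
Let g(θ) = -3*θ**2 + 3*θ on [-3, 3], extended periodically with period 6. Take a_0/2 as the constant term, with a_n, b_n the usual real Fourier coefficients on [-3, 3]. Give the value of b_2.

b_2 = 1/3 ∫_{-3}^{3} g(θ) sin(2*pi*θ/3) dθ.
Integrating by parts twice (tabular method), an antiderivative of (-3*θ**2 + 3*θ) sin(2*pi*θ/3) is 9*θ**2*cos(2*pi*θ/3)/(2*pi) - 27*θ*sin(2*pi*θ/3)/(2*pi**2) - 9*θ*cos(2*pi*θ/3)/(2*pi) + 27*sin(2*pi*θ/3)/(4*pi**2) - 81*cos(2*pi*θ/3)/(4*pi**3); evaluating from -3 to 3: ∫_{-3}^{3} (-3*θ**2 + 3*θ) sin(2*pi*θ/3) dθ = (-81/(4*pi**3) + 27/pi) - (-81/(4*pi**3) + 54/pi) = -27/pi.
Hence b_2 = (1/3)·(-27/pi) = -9/pi.

-9/pi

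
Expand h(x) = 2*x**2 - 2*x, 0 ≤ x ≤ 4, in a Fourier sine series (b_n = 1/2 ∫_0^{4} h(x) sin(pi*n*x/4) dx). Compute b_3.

b_3 = 1/2 ∫_0^{4} (2*x**2 - 2*x) sin(3*pi*x/4) dx.
Integrating by parts twice (tabular method), an antiderivative of (2*x**2 - 2*x) sin(3*pi*x/4) is -8*x**2*cos(3*pi*x/4)/(3*pi) + 64*x*sin(3*pi*x/4)/(9*pi**2) + 8*x*cos(3*pi*x/4)/(3*pi) - 32*sin(3*pi*x/4)/(9*pi**2) + 256*cos(3*pi*x/4)/(27*pi**3); evaluating from 0 to 4: ∫_{0}^{4} (2*x**2 - 2*x) sin(3*pi*x/4) dx = (-256/(27*pi**3) + 32/pi) - (256/(27*pi**3)) = -512/(27*pi**3) + 32/pi.
Hence b_3 = (1/2)·(-512/(27*pi**3) + 32/pi) = -256/(27*pi**3) + 16/pi.

-256/(27*pi**3) + 16/pi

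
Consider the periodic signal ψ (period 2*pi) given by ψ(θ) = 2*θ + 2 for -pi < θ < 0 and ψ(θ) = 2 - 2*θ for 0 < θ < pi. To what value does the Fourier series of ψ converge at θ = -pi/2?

2 - pi

ψ is continuous at θ = -pi/2 with value 2 - pi, so the series converges to 2 - pi there.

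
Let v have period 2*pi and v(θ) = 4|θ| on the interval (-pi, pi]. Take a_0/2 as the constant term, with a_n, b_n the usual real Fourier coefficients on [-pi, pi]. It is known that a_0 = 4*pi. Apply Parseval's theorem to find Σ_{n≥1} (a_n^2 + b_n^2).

8*pi**2/3

Parseval: a_0^2/2 + Σ_{n≥1} (a_n^2+b_n^2) = 1/pi ∫_{-pi}^{pi} v(θ)^2 dθ = 32*pi**2/3.
Subtract a_0^2/2 = 8*pi**2: Σ (a_n^2+b_n^2) = 8*pi**2/3.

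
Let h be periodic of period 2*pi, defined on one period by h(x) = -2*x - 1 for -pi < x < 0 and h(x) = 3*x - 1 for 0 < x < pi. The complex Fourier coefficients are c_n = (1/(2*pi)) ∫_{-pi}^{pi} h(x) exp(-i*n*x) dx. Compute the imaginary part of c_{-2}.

-1/4

Since h is real-valued, Im(c_{-2}) = -(1/(2*pi)) ∫_{-pi}^{pi} h(x) sin(-2*x) dx = b_{2}/2.
Split the integral at the breakpoints.
Integrating by parts (boundary term plus one more integral), an antiderivative of (-2*x - 1) sin(-2*x) is -x*cos(2*x) + sin(2*x)/2 - cos(2*x)/2; evaluating from -pi to 0: ∫_{-pi}^{0} (-2*x - 1) sin(-2*x) dx = (-1/2) - (-1/2 + pi) = -pi.
Integrating by parts (boundary term plus one more integral), an antiderivative of (3*x - 1) sin(-2*x) is 3*x*cos(2*x)/2 - 3*sin(2*x)/4 - cos(2*x)/2; evaluating from 0 to pi: ∫_{0}^{pi} (3*x - 1) sin(-2*x) dx = (-1/2 + 3*pi/2) - (-1/2) = 3*pi/2.
So ∫_{-pi}^{pi} h(x) sin(-2*x) dx = pi/2.
Hence Im(c_{-2}) = (-1/(2*pi))·(pi/2) = -1/4.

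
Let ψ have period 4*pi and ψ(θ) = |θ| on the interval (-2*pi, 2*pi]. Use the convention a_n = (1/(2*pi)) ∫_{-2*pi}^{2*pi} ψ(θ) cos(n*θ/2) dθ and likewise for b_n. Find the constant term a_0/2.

a_0 = (1/(2*pi)) ∫_{-2*pi}^{2*pi} ψ(θ) dθ = (1/(2*pi)) · (4*pi**2) = 2*pi.
So the constant term a_0/2 = pi.

pi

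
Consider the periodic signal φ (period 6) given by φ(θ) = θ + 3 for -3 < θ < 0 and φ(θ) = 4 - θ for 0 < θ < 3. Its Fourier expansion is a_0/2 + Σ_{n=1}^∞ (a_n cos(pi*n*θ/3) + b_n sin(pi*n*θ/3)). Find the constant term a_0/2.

2

a_0 = 1/3 ∫_{-3}^{3} φ(θ) dθ = 1/3 · (12) = 4.
So the constant term a_0/2 = 2.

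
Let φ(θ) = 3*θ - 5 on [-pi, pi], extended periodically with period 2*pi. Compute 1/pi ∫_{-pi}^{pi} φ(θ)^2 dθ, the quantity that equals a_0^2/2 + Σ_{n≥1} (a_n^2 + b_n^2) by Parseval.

50 + 6*pi**2

1/pi ∫_{-pi}^{pi} φ(θ)^2 dθ = 1/pi · (50*pi + 6*pi**3) = 50 + 6*pi**2.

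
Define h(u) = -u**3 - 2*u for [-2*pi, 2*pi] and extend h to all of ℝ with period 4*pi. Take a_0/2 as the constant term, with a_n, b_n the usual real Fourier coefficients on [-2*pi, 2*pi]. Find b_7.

-16*pi**2/7 - 296/343

b_7 = (1/(2*pi)) ∫_{-2*pi}^{2*pi} h(u) sin(7*u/2) du.
h is odd and sin(7*u/2) is odd, so the integrand is even and b_7 = 1/pi ∫_0^{2*pi} h(u) sin(7*u/2) du.
Integrating by parts three times (tabular method), an antiderivative of (-u**3 - 2*u) sin(7*u/2) is 2*u**3*cos(7*u/2)/7 - 12*u**2*sin(7*u/2)/49 + 148*u*cos(7*u/2)/343 - 296*sin(7*u/2)/2401; evaluating from 0 to 2*pi: ∫_{0}^{2*pi} (-u**3 - 2*u) sin(7*u/2) du = (-8*pi*(37 + 98*pi**2)/343) - (0) = -8*pi*(37 + 98*pi**2)/343.
Hence b_7 = (1/pi)·(-8*pi*(37 + 98*pi**2)/343) = -16*pi**2/7 - 296/343.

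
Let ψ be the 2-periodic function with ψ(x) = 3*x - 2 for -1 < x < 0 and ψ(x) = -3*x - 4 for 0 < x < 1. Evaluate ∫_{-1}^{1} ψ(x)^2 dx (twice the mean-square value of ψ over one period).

44

∫_{-1}^{1} ψ(x)^2 dx = 44.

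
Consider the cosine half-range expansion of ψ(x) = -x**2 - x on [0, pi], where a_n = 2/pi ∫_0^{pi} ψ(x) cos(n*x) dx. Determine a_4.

-1/4

a_4 = 2/pi ∫_0^{pi} (-x**2 - x) cos(4*x) dx.
Integrating by parts twice (tabular method), an antiderivative of (-x**2 - x) cos(4*x) is -x**2*sin(4*x)/4 - x*sin(4*x)/4 - x*cos(4*x)/8 + sin(4*x)/32 - cos(4*x)/16; evaluating from 0 to pi: ∫_{0}^{pi} (-x**2 - x) cos(4*x) dx = (-pi/8 - 1/16) - (-1/16) = -pi/8.
Hence a_4 = (2/pi)·(-pi/8) = -1/4.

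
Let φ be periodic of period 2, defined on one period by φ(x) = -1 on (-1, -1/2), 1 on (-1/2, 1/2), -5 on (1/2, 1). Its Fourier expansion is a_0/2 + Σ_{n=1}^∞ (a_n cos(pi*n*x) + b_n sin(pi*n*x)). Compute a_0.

-2

a_0 = ∫_{-1}^{1} φ(x) dx = -2.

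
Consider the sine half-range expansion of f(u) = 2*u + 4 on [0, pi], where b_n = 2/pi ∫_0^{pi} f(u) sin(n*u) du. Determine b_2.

b_2 = 2/pi ∫_0^{pi} (2*u + 4) sin(2*u) du.
Integrating by parts (boundary term plus one more integral), an antiderivative of (2*u + 4) sin(2*u) is -u*cos(2*u) + sin(2*u)/2 - 2*cos(2*u); evaluating from 0 to pi: ∫_{0}^{pi} (2*u + 4) sin(2*u) du = (-pi - 2) - (-2) = -pi.
Hence b_2 = (2/pi)·(-pi) = -2.

-2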